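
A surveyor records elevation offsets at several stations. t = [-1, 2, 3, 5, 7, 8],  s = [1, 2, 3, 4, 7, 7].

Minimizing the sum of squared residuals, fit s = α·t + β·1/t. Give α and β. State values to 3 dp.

α = 0.958, β = -1.444

Normal-equation sums: Σt·t = 152, Σt·1/t = 6, Σ1/t·1/t = 1014049/705600.
And Σt·s = 137, Σ1/t·s = 147/40.
MᵀM·[α, β]ᵀ = Mᵀs becomes [[152, 6]; [6, 1014049/705600]]·[α, β]ᵀ = [137, 147/40]ᵀ.
det = 152·(1014049/705600) − 6² = 16091731/88200.
α = (137·(1014049/705600) − 6·(147/40))/(16091731/88200) = 123366233/128733848; β = (152·(147/40) − 6·137)/(16091731/88200) = -23231880/16091731.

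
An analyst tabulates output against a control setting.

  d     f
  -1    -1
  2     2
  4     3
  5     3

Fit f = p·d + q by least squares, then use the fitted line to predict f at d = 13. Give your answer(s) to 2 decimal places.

f̂ = 9.00

Forming MᵀM = [[46, 10]; [10, 4]] and Mᵀf = [32, 7]ᵀ gives MᵀM·[p, q]ᵀ = Mᵀf.
Determinant 46·4 − 10² = 84.
p = (32·4 − 10·7)/84 = 29/42; q = (46·7 − 10·32)/84 = 1/42.
At d = 13: f̂ = (29/42)·(13) + (1/42)·(1) = 9.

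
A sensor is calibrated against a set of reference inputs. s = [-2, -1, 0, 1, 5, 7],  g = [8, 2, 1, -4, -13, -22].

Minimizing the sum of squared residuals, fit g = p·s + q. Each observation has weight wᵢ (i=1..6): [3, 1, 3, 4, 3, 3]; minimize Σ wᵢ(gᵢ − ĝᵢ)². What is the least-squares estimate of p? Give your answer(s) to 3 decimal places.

p = -3.112

Sums needed: Σwᵢ·s·s = 239, Σwᵢ·s = 33, Σwᵢ·1 = 17.
Moment sums: Σwᵢ·s·g = -723, Σwᵢ·g = -92.
det = 239·17 − 33² = 2974.
p = ((-723)·17 − 33·(-92))/2974 = -9255/2974; q = (239·(-92) − 33·(-723))/2974 = 1871/2974.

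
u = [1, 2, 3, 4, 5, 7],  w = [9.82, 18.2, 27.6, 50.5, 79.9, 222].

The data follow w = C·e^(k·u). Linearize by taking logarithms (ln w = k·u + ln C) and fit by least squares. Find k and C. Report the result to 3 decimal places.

k = 0.515, C = 6.129

Linearized form: ln w = k·u + ln C. From the 6 transformed points,
Sums: Σu = 22.0000, Σ(u)² = 104.0000, Σln w = 22.2091, Σu·ln w = 93.4512.
Normal system: [[104.0000, 22.0000]; [22.0000, 6]]·[k, ln C]ᵀ = [93.4512, 22.2091]ᵀ.
Solving (det = 140.0000): k = 0.51505, ln C = 1.81298, so C = exp(1.81298) = 6.12871.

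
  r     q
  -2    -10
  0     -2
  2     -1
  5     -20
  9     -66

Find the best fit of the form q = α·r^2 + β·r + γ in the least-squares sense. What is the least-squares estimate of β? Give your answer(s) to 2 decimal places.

β = 1.70

The normal system MᵀM·[α, β, γ]ᵀ = Mᵀq is [[7218, 854, 114]; [854, 114, 14]; [114, 14, 5]]·[α, β, γ]ᵀ = [-5890, -676, -99]ᵀ.
Solving the 3×3 system (Gaussian elimination) gives α = -73069/74344, β = 126055/74344, γ = -19874/9293.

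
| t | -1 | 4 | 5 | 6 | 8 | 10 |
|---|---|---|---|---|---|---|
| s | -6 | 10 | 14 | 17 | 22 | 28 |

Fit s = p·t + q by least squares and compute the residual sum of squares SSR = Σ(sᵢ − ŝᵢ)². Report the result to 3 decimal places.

SSR = 2.210

From the data, Σt·t = 242, Σt = 32, Σ1 = 6.
For Mᵀs: Σt·s = 674, Σs = 85.
Normal equations: [[242, 32]; [32, 6]]·[p, q]ᵀ = [674, 85]ᵀ.
Δ = 242·6 − 32² = 428.
p = (674·6 − 32·85)/428 = 331/107; q = (242·85 − 32·674)/428 = -499/214.
Residuals: -123/214, -9/214, 185/214, 165/214, -89/214, -129/214; SSR = 473/214.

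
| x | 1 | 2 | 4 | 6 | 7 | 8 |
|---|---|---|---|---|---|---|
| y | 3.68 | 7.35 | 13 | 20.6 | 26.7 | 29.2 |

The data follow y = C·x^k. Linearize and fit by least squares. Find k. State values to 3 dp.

k = 0.993

Linearized form: ln y = k·ln x + ln C. From the 6 transformed points,
Sums: Σln x = 7.8966, Σ(ln x)² = 13.7233, Σln y = 15.5467, Σln x·ln y = 23.7670.
Normal system: [[13.7233, 7.8966]; [7.8966, 6]]·[k, ln C]ᵀ = [23.7670, 15.5467]ᵀ.
Slope k = (n·Σln x·ln y − Σln x·Σln y)/(n·Σ(ln x)² − (Σln x)²) = (6·23.7670 − 7.8966·15.5467)/19.9843 = 0.99263; ln C = (Σln y − k·Σln x)/n = 1.28472.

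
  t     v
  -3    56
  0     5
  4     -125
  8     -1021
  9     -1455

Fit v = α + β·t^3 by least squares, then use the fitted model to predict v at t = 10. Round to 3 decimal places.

v̂ = -1997.161

From the data, Σ1 = 5, Σt^3 = 1278, Σt^3·t^3 = 798410.
For Mᵀv: Σv = -2540, Σt^3·v = -1592959.
So MᵀM·[α, β]ᵀ = Mᵀv: [[5, 1278]; [1278, 798410]]·[α, β]ᵀ = [-2540, -1592959]ᵀ.
Eliminating β: 798410·(row 1) − 1278·(row 2) gives 2358766·α = 798410·(-2540) − 1278·(-1592959) = 7840202, so α = 3920101/1179383.
Then β = ((-1592959) − 1278·(3920101/1179383))/798410 = -4718675/2358766.
At t = 10: v̂ = (3920101/1179383)·(1) + (-4718675/2358766)·(1000) = -2355417399/1179383.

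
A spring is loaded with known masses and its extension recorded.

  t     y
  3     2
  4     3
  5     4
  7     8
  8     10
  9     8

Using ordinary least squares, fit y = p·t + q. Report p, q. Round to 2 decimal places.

p = 1.29, q = -1.88

The normal equations are: 244·p + 36·q = 246;  36·p + 6·q = 35.
(Σt·t = 244, Σt = 36, Σ1 = 6, Σt·y = 246, Σy = 35.)
Eliminating q: 6·(row 1) − 36·(row 2) gives 168·p = 6·246 − 36·35 = 216, so p = 9/7.
Then q = (35 − 36·(9/7))/6 = -79/42.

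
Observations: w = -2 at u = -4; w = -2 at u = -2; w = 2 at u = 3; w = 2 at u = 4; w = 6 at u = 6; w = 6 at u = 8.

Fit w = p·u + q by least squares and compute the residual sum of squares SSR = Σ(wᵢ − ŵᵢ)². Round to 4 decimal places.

SSR = 4.4651

Entries of MᵀM: Σu·u = 145, Σu = 15, Σ1 = 6.
Right-hand side: Σu·w = 110, Σw = 12.
Eliminating q: 6·(row 1) − 15·(row 2) gives 645·p = 6·110 − 15·12 = 480, so p = 32/43.
Then q = (12 − 15·(32/43))/6 = 6/43.
Residuals: 36/43, -28/43, -16/43, -48/43, 60/43, -4/43; SSR = 192/43.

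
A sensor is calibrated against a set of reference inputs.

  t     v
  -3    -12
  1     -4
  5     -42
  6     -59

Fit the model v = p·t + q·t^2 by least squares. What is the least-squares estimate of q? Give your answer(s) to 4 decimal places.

Forming XᵀX = [[71, 315]; [315, 2003]] and Xᵀv = [-532, -3286]ᵀ gives XᵀX·[p, q]ᵀ = Xᵀv.
Δ = 71·2003 − 315² = 42988.
p = ((-532)·2003 − 315·(-3286))/42988 = -15253/21494; q = (71·(-3286) − 315·(-532))/42988 = -32863/21494.

q = -1.5289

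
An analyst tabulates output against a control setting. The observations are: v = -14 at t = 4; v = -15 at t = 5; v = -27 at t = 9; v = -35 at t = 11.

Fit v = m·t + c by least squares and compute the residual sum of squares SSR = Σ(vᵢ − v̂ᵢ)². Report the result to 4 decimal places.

SSR = 3.9695

Setting ∂/∂m … = 0 gives: 243·m + 29·c = -759;  29·m + 4·c = -91.
Δ = 243·4 − 29² = 131.
m = ((-759)·4 − 29·(-91))/131 = -397/131; c = (243·(-91) − 29·(-759))/131 = -102/131.
Residuals: -144/131, 122/131, 138/131, -116/131; SSR = 520/131.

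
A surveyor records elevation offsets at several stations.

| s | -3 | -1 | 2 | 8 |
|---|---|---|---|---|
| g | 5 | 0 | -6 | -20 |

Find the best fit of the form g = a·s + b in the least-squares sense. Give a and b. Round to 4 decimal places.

The normal system XᵀX·[a, b]ᵀ = Xᵀg is [[78, 6]; [6, 4]]·[a, b]ᵀ = [-187, -21]ᵀ.
Determinant 78·4 − 6² = 276.
a = ((-187)·4 − 6·(-21))/276 = -311/138; b = (78·(-21) − 6·(-187))/276 = -43/23.

a = -2.2536, b = -1.8696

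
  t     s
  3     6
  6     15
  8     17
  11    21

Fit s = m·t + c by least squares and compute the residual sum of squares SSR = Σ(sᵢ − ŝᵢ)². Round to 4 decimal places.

Sums needed: Σt·t = 230, Σt = 28, Σ1 = 4.
Right-hand side: Σt·s = 475, Σs = 59.
MᵀM·[m, c]ᵀ = Mᵀs becomes [[230, 28]; [28, 4]]·[m, c]ᵀ = [475, 59]ᵀ.
Δ = 230·4 − 28² = 136.
m = (475·4 − 28·59)/136 = 31/17; c = (230·59 − 28·475)/136 = 135/68.
Residuals: -99/68, 141/68, 29/68, -71/68; SSR = 523/68.

SSR = 7.6912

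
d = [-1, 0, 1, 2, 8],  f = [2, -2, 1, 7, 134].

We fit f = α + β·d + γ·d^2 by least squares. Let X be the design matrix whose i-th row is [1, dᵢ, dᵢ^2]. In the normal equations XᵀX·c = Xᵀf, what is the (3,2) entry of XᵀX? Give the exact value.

Row 3 ↔ basis d^2, column 2 ↔ basis d, so (XᵀX)_{3,2} = Σᵢ (d^2)·(d) = (1)·(-1) + (0)·(0) + (1)·(1) + (4)·(2) + (64)·(8) = 520.

520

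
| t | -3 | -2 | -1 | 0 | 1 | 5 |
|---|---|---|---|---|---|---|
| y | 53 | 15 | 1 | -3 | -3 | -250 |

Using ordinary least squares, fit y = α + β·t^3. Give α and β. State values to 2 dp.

The normal system AᵀA·[α, β]ᵀ = Aᵀy is [[6, 90]; [90, 16420]]·[α, β]ᵀ = [-187, -32805]ᵀ.
det = 6·16420 − 90² = 90420.
α = ((-187)·16420 − 90·(-32805))/90420 = -11809/9042; β = (6·(-32805) − 90·(-187))/90420 = -3000/1507.

α = -1.31, β = -1.99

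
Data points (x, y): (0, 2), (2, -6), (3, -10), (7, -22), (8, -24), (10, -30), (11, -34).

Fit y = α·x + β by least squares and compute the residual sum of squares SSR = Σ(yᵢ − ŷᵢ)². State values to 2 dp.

Sums needed: Σx·x = 347, Σx = 41, Σ1 = 7.
For Mᵀy: Σx·y = -1062, Σy = -124.
Δ = 347·7 − 41² = 748.
α = ((-1062)·7 − 41·(-124))/748 = -1175/374; β = (347·(-124) − 41·(-1062))/748 = 257/374.
Residuals: 491/374, -151/374, -236/187, -130/187, 167/374, 273/374, -24/187; SSR = 881/187.

SSR = 4.71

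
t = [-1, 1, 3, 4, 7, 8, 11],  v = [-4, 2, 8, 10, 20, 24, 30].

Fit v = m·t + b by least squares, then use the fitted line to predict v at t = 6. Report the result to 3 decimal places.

Normal-equation sums: Σt·t = 261, Σt = 33, Σ1 = 7.
Moment sums: Σt·v = 732, Σv = 90.
Normal equations: [[261, 33]; [33, 7]]·[m, b]ᵀ = [732, 90]ᵀ.
Eliminating b: 7·(row 1) − 33·(row 2) gives 738·m = 7·732 − 33·90 = 2154, so m = 359/123.
Then b = (90 − 33·(359/123))/7 = -37/41.
At t = 6: v̂ = (359/123)·(6) + (-37/41)·(1) = 681/41.

v̂ = 16.610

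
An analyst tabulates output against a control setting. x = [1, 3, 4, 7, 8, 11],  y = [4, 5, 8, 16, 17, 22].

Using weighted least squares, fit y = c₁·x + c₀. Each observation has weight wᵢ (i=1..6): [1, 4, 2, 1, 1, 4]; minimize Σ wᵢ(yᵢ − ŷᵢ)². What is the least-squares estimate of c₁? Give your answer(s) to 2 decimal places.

c₁ = 2.03

The normal equations are: 666·c₁ + 80·c₀ = 1344;  80·c₁ + 13·c₀ = 161.
(Σwᵢ·x·x = 666, Σwᵢ·x = 80, Σwᵢ·1 = 13, Σwᵢ·x·y = 1344, Σwᵢ·y = 161.)
Determinant 666·13 − 80² = 2258.
c₁ = (1344·13 − 80·161)/2258 = 2296/1129; c₀ = (666·161 − 80·1344)/2258 = -147/1129.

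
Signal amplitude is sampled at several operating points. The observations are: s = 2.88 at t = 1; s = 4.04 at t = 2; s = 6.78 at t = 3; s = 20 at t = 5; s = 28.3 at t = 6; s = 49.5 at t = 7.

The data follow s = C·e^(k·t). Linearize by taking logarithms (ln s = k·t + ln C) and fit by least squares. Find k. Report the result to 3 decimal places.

Let Y = ln s. Fitting Y = k·t + ln C by least squares:
AᵀA = [[124.0000, 24.0000]; [24.0000, 6]], rhs = [71.9419, 14.6086]ᵀ  (here Σt = 24.0000, Σ(t)² = 124.0000, Σln s = 14.6086, Σt·ln s = 71.9419).
Solving (det = 168.0000): k = 0.48241, ln C = 0.50512.

k = 0.482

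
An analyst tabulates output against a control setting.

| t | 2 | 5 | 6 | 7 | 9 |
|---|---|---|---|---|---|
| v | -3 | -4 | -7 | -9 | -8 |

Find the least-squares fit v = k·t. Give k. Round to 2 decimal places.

k = -1.04

Compute the Gram sums: Σt·t = 195.
And Σt·v = -203.
AᵀA·[k]ᵀ = Aᵀv becomes [[195]]·[k]ᵀ = [-203]ᵀ.
Hence k = -203 / 195 ≈ -1.04103.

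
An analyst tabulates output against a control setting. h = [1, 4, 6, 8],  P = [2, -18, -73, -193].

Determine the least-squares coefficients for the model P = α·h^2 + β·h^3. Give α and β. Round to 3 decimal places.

Sums needed: Σh^2·h^2 = 5649, Σh^2·h^3 = 41569, Σh^3·h^3 = 312897.
And Σh^2·P = -15266, Σh^3·P = -115734.
Determinant 5649·312897 − 41569² = 39573392.
α = ((-15266)·312897 − 41569·(-115734))/39573392 = 8565261/9893348; β = (5649·(-115734) − 41569·(-15266))/39573392 = -4797253/9893348.

α = 0.866, β = -0.485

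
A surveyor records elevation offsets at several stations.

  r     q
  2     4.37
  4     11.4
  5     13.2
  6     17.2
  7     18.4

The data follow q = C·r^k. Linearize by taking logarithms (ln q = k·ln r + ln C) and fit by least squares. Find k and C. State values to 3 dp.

k = 1.173, C = 2.029

Linearized form: ln q = k·ln r + ln C. From the 5 transformed points,
Over the data: Σln r = 7.4265, Σ(ln r)² = 11.9895, Σln q = 12.2459, Σln r·ln q = 19.3132.
Normal system: [[11.9895, 7.4265]; [7.4265, 5]]·[k, ln C]ᵀ = [19.3132, 12.2459]ᵀ.
Δ = 11.9895·5 − (7.4265)² = 4.7940; k = (19.3132·5 − 7.4265·12.2459)/4.7940 = 1.17263, ln C = (11.9895·12.2459 − 7.4265·19.3132)/4.7940 = 0.70746, so C = exp(0.70746) = 2.02883.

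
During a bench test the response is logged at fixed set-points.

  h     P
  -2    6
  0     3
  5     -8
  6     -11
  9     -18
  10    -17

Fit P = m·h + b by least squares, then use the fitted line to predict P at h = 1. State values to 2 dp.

Normal-equation sums: Σh·h = 246, Σh = 28, Σ1 = 6.
And Σh·P = -450, ΣP = -45.
AᵀA·[m, b]ᵀ = AᵀP becomes [[246, 28]; [28, 6]]·[m, b]ᵀ = [-450, -45]ᵀ.
det = 246·6 − 28² = 692.
m = ((-450)·6 − 28·(-45))/692 = -360/173; b = (246·(-45) − 28·(-450))/692 = 765/346.
At h = 1: P̂ = (-360/173)·(1) + (765/346)·(1) = 45/346.

P̂ = 0.13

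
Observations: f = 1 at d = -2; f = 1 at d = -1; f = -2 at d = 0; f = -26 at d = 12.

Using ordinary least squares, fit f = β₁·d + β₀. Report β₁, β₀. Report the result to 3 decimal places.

From the data, Σd·d = 149, Σd = 9, Σ1 = 4.
And Σd·f = -315, Σf = -26.
Normal equations: [[149, 9]; [9, 4]]·[β₁, β₀]ᵀ = [-315, -26]ᵀ.
det = 149·4 − 9² = 515.
β₁ = ((-315)·4 − 9·(-26))/515 = -1026/515; β₀ = (149·(-26) − 9·(-315))/515 = -1039/515.

β₁ = -1.992, β₀ = -2.017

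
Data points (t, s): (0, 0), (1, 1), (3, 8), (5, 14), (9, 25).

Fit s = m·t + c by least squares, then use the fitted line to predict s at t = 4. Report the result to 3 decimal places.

ŝ = 10.750

Setting ∂/∂m … = 0 gives: 116·m + 18·c = 320;  18·m + 5·c = 48.
Determinant 116·5 − 18² = 256.
m = (320·5 − 18·48)/256 = 23/8; c = (116·48 − 18·320)/256 = -3/4.
At t = 4: ŝ = (23/8)·(4) + (-3/4)·(1) = 43/4.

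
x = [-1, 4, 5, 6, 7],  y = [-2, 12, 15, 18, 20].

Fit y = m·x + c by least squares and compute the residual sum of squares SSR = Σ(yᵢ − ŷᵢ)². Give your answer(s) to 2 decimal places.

Normal-equation sums: Σx·x = 127, Σx = 21, Σ1 = 5.
And Σx·y = 373, Σy = 63.
det = 127·5 − 21² = 194.
m = (373·5 − 21·63)/194 = 271/97; c = (127·63 − 21·373)/194 = 84/97.
Residuals: -7/97, -4/97, 16/97, 36/97, -41/97; SSR = 34/97.

SSR = 0.35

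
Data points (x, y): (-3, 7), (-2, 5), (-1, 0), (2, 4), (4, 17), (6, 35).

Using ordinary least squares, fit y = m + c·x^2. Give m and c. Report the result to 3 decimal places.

m = -0.173, c = 0.986

The normal system AᵀA·[m, c]ᵀ = Aᵀy is [[6, 70]; [70, 1666]]·[m, c]ᵀ = [68, 1631]ᵀ.
Eliminating c: 1666·(row 1) − 70·(row 2) gives 5096·m = 1666·68 − 70·1631 = -882, so m = -9/52.
Then c = (1631 − 70·(-9/52))/1666 = 359/364.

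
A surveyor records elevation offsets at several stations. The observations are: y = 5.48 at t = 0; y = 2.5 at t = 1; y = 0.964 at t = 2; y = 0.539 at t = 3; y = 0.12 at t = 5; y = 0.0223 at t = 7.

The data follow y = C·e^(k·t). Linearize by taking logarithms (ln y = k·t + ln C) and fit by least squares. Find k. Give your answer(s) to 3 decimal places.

k = -0.775

Let Y = ln y. Fitting Y = k·t + ln C by least squares:
Σt = 18.0000, Σ(t)² = 88.0000, Σln y = -3.9607, Σt·ln y = -38.2347.
Equations: 88.0000·k + 18.0000·ln C = -38.2347;  18.0000·k + 6·ln C = -3.9607.
Δ = 88.0000·6 − (18.0000)² = 204.0000; k = (-38.2347·6 − 18.0000·-3.9607)/204.0000 = -0.77507, ln C = (88.0000·-3.9607 − 18.0000·-38.2347)/204.0000 = 1.66509.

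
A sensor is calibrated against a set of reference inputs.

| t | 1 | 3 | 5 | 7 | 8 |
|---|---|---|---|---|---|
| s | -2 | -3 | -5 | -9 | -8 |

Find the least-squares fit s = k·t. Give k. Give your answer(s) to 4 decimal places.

k = -1.1014

Sums needed: Σt·t = 148.
Right-hand side: Σt·s = -163.
XᵀX·[k]ᵀ = Xᵀs becomes [[148]]·[k]ᵀ = [-163]ᵀ.
Hence k = -163 / 148 ≈ -1.10135.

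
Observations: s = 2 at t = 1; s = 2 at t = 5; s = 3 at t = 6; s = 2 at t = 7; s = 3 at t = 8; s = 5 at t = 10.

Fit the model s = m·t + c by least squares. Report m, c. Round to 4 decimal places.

From the data, Σt·t = 275, Σt = 37, Σ1 = 6.
For Xᵀs: Σt·s = 118, Σs = 17.
det = 275·6 − 37² = 281.
m = (118·6 − 37·17)/281 = 79/281; c = (275·17 − 37·118)/281 = 309/281.

m = 0.2811, c = 1.0996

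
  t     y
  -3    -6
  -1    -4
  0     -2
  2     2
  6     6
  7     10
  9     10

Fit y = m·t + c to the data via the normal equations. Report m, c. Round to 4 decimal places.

Sums needed: Σt·t = 180, Σt = 20, Σ1 = 7.
For Mᵀy: Σt·y = 222, Σy = 16.
Eliminating c: 7·(row 1) − 20·(row 2) gives 860·m = 7·222 − 20·16 = 1234, so m = 617/430.
Then c = (16 − 20·(617/430))/7 = -78/43.

m = 1.4349, c = -1.8140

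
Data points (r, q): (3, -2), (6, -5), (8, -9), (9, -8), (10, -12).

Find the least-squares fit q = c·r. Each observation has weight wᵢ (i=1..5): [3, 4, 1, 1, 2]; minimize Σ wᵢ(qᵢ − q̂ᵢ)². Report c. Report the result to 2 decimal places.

c = -1.01

The normal equations are: 516·c = -522.
Hence c = -522 / 516 ≈ -1.01163.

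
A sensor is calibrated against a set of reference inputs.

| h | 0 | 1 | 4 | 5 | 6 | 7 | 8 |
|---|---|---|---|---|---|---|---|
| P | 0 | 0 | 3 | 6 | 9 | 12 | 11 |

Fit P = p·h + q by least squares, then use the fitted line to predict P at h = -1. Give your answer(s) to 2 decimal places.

Compute the Gram sums: Σh·h = 191, Σh = 31, Σ1 = 7.
And Σh·P = 268, ΣP = 41.
MᵀM·[p, q]ᵀ = MᵀP becomes [[191, 31]; [31, 7]]·[p, q]ᵀ = [268, 41]ᵀ.
Eliminating q: 7·(row 1) − 31·(row 2) gives 376·p = 7·268 − 31·41 = 605, so p = 605/376.
Then q = (41 − 31·(605/376))/7 = -477/376.
At h = -1: P̂ = (605/376)·(-1) + (-477/376)·(1) = -541/188.

P̂ = -2.88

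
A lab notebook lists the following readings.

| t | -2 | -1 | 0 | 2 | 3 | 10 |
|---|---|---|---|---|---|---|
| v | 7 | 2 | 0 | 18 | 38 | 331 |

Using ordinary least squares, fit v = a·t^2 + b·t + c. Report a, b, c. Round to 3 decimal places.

a = 3.005, b = 2.956, c = 0.985

From the data, Σt^2·t^2 = 10114, Σt^2·t = 1026, Σt^2 = 118, Σt·t = 118, Σt = 12, Σ1 = 6.
For Xᵀv: Σt^2·v = 33544, Σt·v = 3444, Σv = 396.
XᵀX·[a, b, c]ᵀ = Xᵀv becomes [[10114, 1026, 118]; [1026, 118, 12]; [118, 12, 6]]·[a, b, c]ᵀ = [33544, 3444, 396]ᵀ.
Inverting the 3×3 Gram matrix, [a, b, c]ᵀ = [244488/81355, 48102/16271, 80146/81355]ᵀ.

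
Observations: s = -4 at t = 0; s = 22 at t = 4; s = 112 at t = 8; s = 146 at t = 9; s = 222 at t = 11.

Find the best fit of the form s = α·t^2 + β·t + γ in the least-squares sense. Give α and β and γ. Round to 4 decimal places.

α = 2.0035, β = -1.4573, γ = -4.0703

With design matrix M, MᵀM = [[25554, 2636, 282]; [2636, 282, 32]; [282, 32, 5]] and Mᵀs = [46208, 4740, 498]ᵀ.
Solving the 3×3 system (Gaussian elimination) gives α = 135298/67531, β = -98414/67531, γ = -274870/67531.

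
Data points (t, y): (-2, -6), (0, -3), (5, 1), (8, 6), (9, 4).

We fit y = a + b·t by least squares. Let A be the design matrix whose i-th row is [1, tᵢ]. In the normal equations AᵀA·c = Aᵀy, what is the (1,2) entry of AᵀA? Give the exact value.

20

Row 1 ↔ basis 1, column 2 ↔ basis t, so (AᵀA)_{1,2} = Σᵢ t = (1)·(-2) + (1)·(0) + (1)·(5) + (1)·(8) + (1)·(9) = 20.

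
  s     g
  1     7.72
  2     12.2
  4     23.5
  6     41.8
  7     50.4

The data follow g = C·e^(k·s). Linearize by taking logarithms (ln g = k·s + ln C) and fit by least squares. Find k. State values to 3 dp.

k = 0.311

Taking logs, ln g = k·s + ln C, so regress ln g on s.
Sums: Σs = 20.0000, Σ(s)² = 106.0000, Σln g = 15.3551, Σs·ln g = 69.5120.
Normal system: [[106.0000, 20.0000]; [20.0000, 5]]·[k, ln C]ᵀ = [69.5120, 15.3551]ᵀ.
Δ = 106.0000·5 − (20.0000)² = 130.0000; k = (69.5120·5 − 20.0000·15.3551)/130.0000 = 0.31121, ln C = (106.0000·15.3551 − 20.0000·69.5120)/130.0000 = 1.82619.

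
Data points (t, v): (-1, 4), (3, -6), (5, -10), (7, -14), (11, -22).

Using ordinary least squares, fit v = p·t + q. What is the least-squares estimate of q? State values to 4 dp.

q = 1.1500

Compute the Gram sums: Σt·t = 205, Σt = 25, Σ1 = 5.
And Σt·v = -412, Σv = -48.
Δ = 205·5 − 25² = 400.
p = ((-412)·5 − 25·(-48))/400 = -43/20; q = (205·(-48) − 25·(-412))/400 = 23/20.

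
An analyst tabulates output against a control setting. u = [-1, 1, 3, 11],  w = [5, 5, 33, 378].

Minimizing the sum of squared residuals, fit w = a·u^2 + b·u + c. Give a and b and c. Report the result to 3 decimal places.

a = 3.025, b = 0.886, c = 2.340

With design matrix A, AᵀA = [[14724, 1358, 132]; [1358, 132, 14]; [132, 14, 4]] and Aᵀw = [46045, 4257, 421]ᵀ.
Inverting the 3×3 Gram matrix, [a, b, c]ᵀ = [21825/7216, 799/902, 16887/7216]ᵀ.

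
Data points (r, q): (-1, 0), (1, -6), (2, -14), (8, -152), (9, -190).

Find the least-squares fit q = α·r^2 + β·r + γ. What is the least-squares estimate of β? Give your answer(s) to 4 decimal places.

β = -2.6322

Forming AᵀA = [[10675, 1249, 151]; [1249, 151, 19]; [151, 19, 5]] and Aᵀq = [-25180, -2960, -362]ᵀ gives AᵀA·[α, β, γ]ᵀ = Aᵀq.
Row-reducing yields α = -66155/32439, β = -85387/32439, γ = -8744/10813.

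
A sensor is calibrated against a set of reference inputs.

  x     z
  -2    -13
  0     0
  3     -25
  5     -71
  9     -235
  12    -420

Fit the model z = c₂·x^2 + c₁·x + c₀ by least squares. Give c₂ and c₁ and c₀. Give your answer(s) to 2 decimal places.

From the data, Σx^2·x^2 = 28019, Σx^2·x = 2601, Σx^2 = 263, Σx·x = 263, Σx = 27, Σ1 = 6.
For Mᵀz: Σx^2·z = -81567, Σx·z = -7559, Σz = -764.
Normal equations: [[28019, 2601, 263]; [2601, 263, 27]; [263, 27, 6]]·[c₂, c₁, c₀]ᵀ = [-81567, -7559, -764]ᵀ.
Solving the 3×3 system (Gaussian elimination) gives c₂ = -20605/6946, c₁ = 4121/6946, c₀ = 4/151.

c₂ = -2.97, c₁ = 0.59, c₀ = 0.03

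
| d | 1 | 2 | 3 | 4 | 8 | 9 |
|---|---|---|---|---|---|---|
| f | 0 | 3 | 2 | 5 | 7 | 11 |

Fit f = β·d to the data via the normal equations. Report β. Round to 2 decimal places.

From the data, Σd·d = 175.
Moment sums: Σd·f = 187.
Normal equations: [[175]]·[β]ᵀ = [187]ᵀ.
β = 187/175 = 1.06857.

β = 1.07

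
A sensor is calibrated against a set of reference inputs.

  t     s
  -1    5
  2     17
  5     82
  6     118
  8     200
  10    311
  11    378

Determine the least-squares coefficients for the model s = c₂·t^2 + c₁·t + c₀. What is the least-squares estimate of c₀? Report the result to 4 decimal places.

XᵀX·[c₂, c₁, c₀]ᵀ = Xᵀs reads: 30675·c₂ + 3191·c₁ + 351·c₀ = 96009;  3191·c₂ + 351·c₁ + 41·c₀ = 10015;  351·c₂ + 41·c₁ + 7·c₀ = 1111.
Solving the 3×3 system (Gaussian elimination) gives c₂ = 850181/281561, c₁ = 7017/9709, c₀ = 123623/40223.

c₀ = 3.0734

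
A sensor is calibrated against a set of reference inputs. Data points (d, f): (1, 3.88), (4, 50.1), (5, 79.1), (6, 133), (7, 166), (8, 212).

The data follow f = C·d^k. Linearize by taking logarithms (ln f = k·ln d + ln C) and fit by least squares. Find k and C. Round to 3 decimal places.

k = 1.935, C = 3.761

Linearized form: ln f = k·ln d + ln C. From the 6 transformed points,
XᵀX = [[15.8331, 8.8128]; [8.8128, 6]], rhs = [42.3089, 24.9995]ᵀ  (here Σln d = 8.8128, Σ(ln d)² = 15.8331, Σln f = 24.9995, Σln d·ln f = 42.3089).
Solving (det = 17.3327): k = 1.93488, ln C = 1.32461, so C = exp(1.32461) = 3.76073.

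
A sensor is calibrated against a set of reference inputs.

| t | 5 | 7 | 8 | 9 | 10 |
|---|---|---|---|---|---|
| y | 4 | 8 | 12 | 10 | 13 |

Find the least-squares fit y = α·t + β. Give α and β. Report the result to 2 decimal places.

Entries of AᵀA: Σt·t = 319, Σt = 39, Σ1 = 5.
Right-hand side: Σt·y = 392, Σy = 47.
So AᵀA·[α, β]ᵀ = Aᵀy: [[319, 39]; [39, 5]]·[α, β]ᵀ = [392, 47]ᵀ.
det = 319·5 − 39² = 74.
α = (392·5 − 39·47)/74 = 127/74; β = (319·47 − 39·392)/74 = -295/74.

α = 1.72, β = -3.99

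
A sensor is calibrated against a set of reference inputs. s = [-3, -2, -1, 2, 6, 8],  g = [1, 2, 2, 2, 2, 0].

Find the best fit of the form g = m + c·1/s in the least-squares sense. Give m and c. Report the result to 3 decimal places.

With design matrix M, MᵀM = [[6, -25/24]; [-25/24, 953/576]] and Mᵀg = [9, -2]ᵀ.
Eliminating c: (953/576)·(row 1) − (-25/24)·(row 2) gives (5093/576)·m = (953/576)·9 − (-25/24)·(-2) = 2459/192, so m = 7377/5093.
Then c = ((-2) − (-25/24)·(7377/5093))/(953/576) = -1512/5093.

m = 1.448, c = -0.297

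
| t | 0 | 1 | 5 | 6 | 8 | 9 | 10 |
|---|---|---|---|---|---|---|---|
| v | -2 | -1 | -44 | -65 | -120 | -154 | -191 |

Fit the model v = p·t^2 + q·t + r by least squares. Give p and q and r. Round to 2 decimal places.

p = -2.10, q = 2.01, r = -1.51

AᵀA·[p, q, r]ᵀ = Aᵀv reads: 22579·p + 2583·q + 307·r = -42695;  2583·p + 307·q + 39·r = -4867;  307·p + 39·q + 7·r = -577.
(Σt^2·t^2 = 22579, Σt^2·t = 2583, Σt^2 = 307, Σt·t = 307, Σt = 39, Σ1 = 7, Σt^2·v = -42695, Σt·v = -4867, Σv = -577.)
Solving the 3×3 system (Gaussian elimination) gives p = -51775/24654, q = 8252/4109, r = -37343/24654.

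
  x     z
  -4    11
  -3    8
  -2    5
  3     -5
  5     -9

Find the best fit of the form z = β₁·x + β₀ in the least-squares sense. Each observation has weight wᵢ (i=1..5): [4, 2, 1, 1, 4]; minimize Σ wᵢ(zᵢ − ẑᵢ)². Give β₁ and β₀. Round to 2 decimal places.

β₁ = -2.19, β₀ = 1.82

Normal-equation sums: Σwᵢ·x·x = 195, Σwᵢ·x = -1, Σwᵢ·1 = 12.
Right-hand side: Σwᵢ·x·z = -429, Σwᵢ·z = 24.
So MᵀWM·[β₁, β₀]ᵀ = MᵀWz: [[195, -1]; [-1, 12]]·[β₁, β₀]ᵀ = [-429, 24]ᵀ.
Eliminating β₀: 12·(row 1) − (-1)·(row 2) gives 2339·β₁ = 12·(-429) − (-1)·24 = -5124, so β₁ = -5124/2339.
Then β₀ = (24 − (-1)·(-5124/2339))/12 = 4251/2339.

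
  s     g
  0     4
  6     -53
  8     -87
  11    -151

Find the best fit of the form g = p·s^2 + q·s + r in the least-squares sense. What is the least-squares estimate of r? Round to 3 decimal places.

r = 4.016

Compute the Gram sums: Σs^2·s^2 = 20033, Σs^2·s = 2059, Σs^2 = 221, Σs·s = 221, Σs = 25, Σ1 = 4.
And Σs^2·g = -25747, Σs·g = -2675, Σg = -287.
So XᵀX·[p, q, r]ᵀ = Xᵀg: [[20033, 2059, 221]; [2059, 221, 25]; [221, 25, 4]]·[p, q, r]ᵀ = [-25747, -2675, -287]ᵀ.
Row-reducing yields p = -28751/31452, q = -127121/31452, r = 21053/5242.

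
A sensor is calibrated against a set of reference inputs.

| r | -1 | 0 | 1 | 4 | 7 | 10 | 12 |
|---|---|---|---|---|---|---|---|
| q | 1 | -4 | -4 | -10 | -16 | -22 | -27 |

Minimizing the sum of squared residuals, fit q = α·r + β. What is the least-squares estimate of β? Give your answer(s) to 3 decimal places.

β = -2.177

Setting ∂/∂α … = 0 gives: 311·α + 33·β = -701;  33·α + 7·β = -82.
Determinant 311·7 − 33² = 1088.
α = ((-701)·7 − 33·(-82))/1088 = -2201/1088; β = (311·(-82) − 33·(-701))/1088 = -2369/1088.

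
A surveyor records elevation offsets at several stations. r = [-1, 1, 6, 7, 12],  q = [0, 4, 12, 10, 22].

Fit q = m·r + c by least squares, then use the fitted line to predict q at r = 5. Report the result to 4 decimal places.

q̂ = 9.6000

Entries of MᵀM: Σr·r = 231, Σr = 25, Σ1 = 5.
Right-hand side: Σr·q = 410, Σq = 48.
Eliminating c: 5·(row 1) − 25·(row 2) gives 530·m = 5·410 − 25·48 = 850, so m = 85/53.
Then c = (48 − 25·(85/53))/5 = 419/265.
At r = 5: q̂ = (85/53)·(5) + (419/265)·(1) = 48/5.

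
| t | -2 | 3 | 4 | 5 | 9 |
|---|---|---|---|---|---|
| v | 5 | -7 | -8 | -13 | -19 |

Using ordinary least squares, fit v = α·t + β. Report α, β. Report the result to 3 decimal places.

α = -2.220, β = 0.035

Compute the Gram sums: Σt·t = 135, Σt = 19, Σ1 = 5.
Moment sums: Σt·v = -299, Σv = -42.
AᵀA·[α, β]ᵀ = Aᵀv becomes [[135, 19]; [19, 5]]·[α, β]ᵀ = [-299, -42]ᵀ.
Eliminating β: 5·(row 1) − 19·(row 2) gives 314·α = 5·(-299) − 19·(-42) = -697, so α = -697/314.
Then β = ((-42) − 19·(-697/314))/5 = 11/314.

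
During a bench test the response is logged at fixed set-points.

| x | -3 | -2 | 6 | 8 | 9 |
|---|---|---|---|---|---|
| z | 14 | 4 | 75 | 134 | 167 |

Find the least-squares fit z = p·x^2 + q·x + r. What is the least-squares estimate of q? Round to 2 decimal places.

Entries of MᵀM: Σx^2·x^2 = 12050, Σx^2·x = 1422, Σx^2 = 194, Σx·x = 194, Σx = 18, Σ1 = 5.
Moment sums: Σx^2·z = 24945, Σx·z = 2975, Σz = 394.
Normal equations: [[12050, 1422, 194]; [1422, 194, 18]; [194, 18, 5]]·[p, q, r]ᵀ = [24945, 2975, 394]ᵀ.
Row-reducing yields p = 75895/37968, q = 10793/12656, r = -2479/1356.

q = 0.85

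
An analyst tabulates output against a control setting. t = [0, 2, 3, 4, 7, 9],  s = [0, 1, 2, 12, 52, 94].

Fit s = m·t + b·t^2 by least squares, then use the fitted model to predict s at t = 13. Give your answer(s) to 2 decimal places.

ŝ = 215.08

From the data, Σt·t = 159, Σt·t^2 = 1171, Σt^2·t^2 = 9315.
Right-hand side: Σt·s = 1266, Σt^2·s = 10376.
XᵀX·[m, b]ᵀ = Xᵀs becomes [[159, 1171]; [1171, 9315]]·[m, b]ᵀ = [1266, 10376]ᵀ.
Determinant 159·9315 − 1171² = 109844.
m = (1266·9315 − 1171·10376)/109844 = -178753/54922; b = (159·10376 − 1171·1266)/109844 = 83649/54922.
At t = 13: ŝ = (-178753/54922)·(13) + (83649/54922)·(169) = 843778/3923.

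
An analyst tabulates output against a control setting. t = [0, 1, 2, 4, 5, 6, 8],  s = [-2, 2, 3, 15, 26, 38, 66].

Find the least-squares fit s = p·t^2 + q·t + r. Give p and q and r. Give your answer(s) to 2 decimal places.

p = 1.02, q = 0.28, r = -1.12

Normal-equation sums: Σt^2·t^2 = 6290, Σt^2·t = 926, Σt^2 = 146, Σt·t = 146, Σt = 26, Σ1 = 7.
And Σt^2·s = 6496, Σt·s = 954, Σs = 148.
Solving the 3×3 system (Gaussian elimination) gives p = 23413/23016, q = 6497/23016, r = -2153/1918.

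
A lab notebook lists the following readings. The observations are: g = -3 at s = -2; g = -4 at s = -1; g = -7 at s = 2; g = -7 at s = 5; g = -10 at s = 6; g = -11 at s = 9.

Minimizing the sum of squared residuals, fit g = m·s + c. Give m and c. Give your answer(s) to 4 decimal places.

m = -0.7156, c = -4.7339

MᵀM·[m, c]ᵀ = Mᵀg reads: 151·m + 19·c = -198;  19·m + 6·c = -42.
(Σs·s = 151, Σs = 19, Σ1 = 6, Σs·g = -198, Σg = -42.)
det = 151·6 − 19² = 545.
m = ((-198)·6 − 19·(-42))/545 = -78/109; c = (151·(-42) − 19·(-198))/545 = -516/109.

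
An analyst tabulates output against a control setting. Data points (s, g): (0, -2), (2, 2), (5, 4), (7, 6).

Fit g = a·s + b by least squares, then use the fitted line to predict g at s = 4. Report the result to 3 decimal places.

Normal-equation sums: Σs·s = 78, Σs = 14, Σ1 = 4.
Right-hand side: Σs·g = 66, Σg = 10.
Δ = 78·4 − 14² = 116.
a = (66·4 − 14·10)/116 = 31/29; b = (78·10 − 14·66)/116 = -36/29.
At s = 4: ĝ = (31/29)·(4) + (-36/29)·(1) = 88/29.

ĝ = 3.034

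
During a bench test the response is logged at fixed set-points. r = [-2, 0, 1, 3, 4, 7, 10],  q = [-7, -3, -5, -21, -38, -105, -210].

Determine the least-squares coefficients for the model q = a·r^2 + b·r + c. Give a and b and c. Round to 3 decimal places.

Entries of AᵀA: Σr^2·r^2 = 12755, Σr^2·r = 1427, Σr^2 = 179, Σr·r = 179, Σr = 23, Σ1 = 7.
Moment sums: Σr^2·q = -26975, Σr·q = -3041, Σq = -389.
AᵀA·[a, b, c]ᵀ = Aᵀq becomes [[12755, 1427, 179]; [1427, 179, 23]; [179, 23, 7]]·[a, b, c]ᵀ = [-26975, -3041, -389]ᵀ.
Inverting the 3×3 Gram matrix, [a, b, c]ᵀ = [-82357/41454, -19297/20727, -23621/13818]ᵀ.

a = -1.987, b = -0.931, c = -1.709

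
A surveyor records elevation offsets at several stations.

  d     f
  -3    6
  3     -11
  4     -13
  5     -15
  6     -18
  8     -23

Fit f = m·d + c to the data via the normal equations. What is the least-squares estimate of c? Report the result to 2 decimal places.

Compute the Gram sums: Σd·d = 159, Σd = 23, Σ1 = 6.
Right-hand side: Σd·f = -470, Σf = -74.
Normal equations: [[159, 23]; [23, 6]]·[m, c]ᵀ = [-470, -74]ᵀ.
Eliminating c: 6·(row 1) − 23·(row 2) gives 425·m = 6·(-470) − 23·(-74) = -1118, so m = -1118/425.
Then c = ((-74) − 23·(-1118/425))/6 = -956/425.

c = -2.25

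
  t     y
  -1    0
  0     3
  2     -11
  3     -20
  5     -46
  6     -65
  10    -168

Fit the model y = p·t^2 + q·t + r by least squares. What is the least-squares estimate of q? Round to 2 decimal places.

q = -2.13

The normal system MᵀM·[p, q, r]ᵀ = Mᵀy is [[12019, 1375, 175]; [1375, 175, 25]; [175, 25, 7]]·[p, q, r]ᵀ = [-20514, -2382, -307]ᵀ.
Solving the 3×3 system (Gaussian elimination) gives p = -6361/4326, q = -10981/5150, r = 1121/2163.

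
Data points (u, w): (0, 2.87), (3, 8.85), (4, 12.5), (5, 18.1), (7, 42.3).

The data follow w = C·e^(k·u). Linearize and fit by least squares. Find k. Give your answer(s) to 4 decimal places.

k = 0.3811

Taking logs, ln w = k·u + ln C, so regress ln w on u.
Sums: Σu = 19.0000, Σ(u)² = 99.0000, Σln w = 12.4012, Σu·ln w = 57.3372.
Normal system: [[99.0000, 19.0000]; [19.0000, 5]]·[k, ln C]ᵀ = [57.3372, 12.4012]ᵀ.
Δ = 99.0000·5 − (19.0000)² = 134.0000; k = (57.3372·5 − 19.0000·12.4012)/134.0000 = 0.38108, ln C = (99.0000·12.4012 − 19.0000·57.3372)/134.0000 = 1.03214.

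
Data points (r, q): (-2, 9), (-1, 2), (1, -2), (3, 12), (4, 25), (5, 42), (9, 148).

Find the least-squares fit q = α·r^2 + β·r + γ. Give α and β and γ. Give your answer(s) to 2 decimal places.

The normal equations are: 7541·α + 937·β + 137·γ = 13582;  937·α + 137·β + 19·γ = 1656;  137·α + 19·β + 7·γ = 236.
(Σr^2·r^2 = 7541, Σr^2·r = 937, Σr^2 = 137, Σr·r = 137, Σr = 19, Σ1 = 7, Σr^2·q = 13582, Σr·q = 1656, Σq = 236.)
Inverting the 3×3 Gram matrix, [α, β, γ]ᵀ = [14597/7287, -228836/167601, -14241/7981]ᵀ.

α = 2.00, β = -1.37, γ = -1.78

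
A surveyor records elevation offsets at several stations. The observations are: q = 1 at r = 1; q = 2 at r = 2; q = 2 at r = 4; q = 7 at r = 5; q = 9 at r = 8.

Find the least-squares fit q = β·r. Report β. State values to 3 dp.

Compute the Gram sums: Σr·r = 110.
For Mᵀq: Σr·q = 120.
MᵀM·[β]ᵀ = Mᵀq becomes [[110]]·[β]ᵀ = [120]ᵀ.
β = 120/110 = 1.09091.

β = 1.091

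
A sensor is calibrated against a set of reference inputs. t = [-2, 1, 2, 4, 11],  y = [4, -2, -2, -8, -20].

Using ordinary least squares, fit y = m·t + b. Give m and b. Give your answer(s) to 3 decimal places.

Sums needed: Σt·t = 146, Σt = 16, Σ1 = 5.
Right-hand side: Σt·y = -266, Σy = -28.
Eliminating b: 5·(row 1) − 16·(row 2) gives 474·m = 5·(-266) − 16·(-28) = -882, so m = -147/79.
Then b = ((-28) − 16·(-147/79))/5 = 28/79.

m = -1.861, b = 0.354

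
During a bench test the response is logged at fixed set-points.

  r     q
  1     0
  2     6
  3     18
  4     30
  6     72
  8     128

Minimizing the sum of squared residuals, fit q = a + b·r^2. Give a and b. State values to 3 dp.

a = -1.651, b = 2.030

From the data, Σ1 = 6, Σr^2 = 130, Σr^2·r^2 = 5746.
Right-hand side: Σq = 254, Σr^2·q = 11450.
Normal equations: [[6, 130]; [130, 5746]]·[a, b]ᵀ = [254, 11450]ᵀ.
Δ = 6·5746 − 130² = 17576.
a = (254·5746 − 130·11450)/17576 = -279/169; b = (6·11450 − 130·254)/17576 = 4460/2197.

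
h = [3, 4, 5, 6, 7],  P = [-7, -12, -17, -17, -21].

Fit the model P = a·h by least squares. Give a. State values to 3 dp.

a = -2.985

Compute the Gram sums: Σh·h = 135.
And Σh·P = -403.
Hence a = -403 / 135 ≈ -2.98519.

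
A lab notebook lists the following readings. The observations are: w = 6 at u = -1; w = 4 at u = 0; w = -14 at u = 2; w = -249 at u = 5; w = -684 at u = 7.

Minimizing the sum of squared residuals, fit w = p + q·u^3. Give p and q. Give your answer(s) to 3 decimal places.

p = 3.044, q = -2.005

Compute the Gram sums: Σ1 = 5, Σu^3 = 475, Σu^3·u^3 = 133339.
Moment sums: Σw = -937, Σu^3·w = -265855.
So MᵀM·[p, q]ᵀ = Mᵀw: [[5, 475]; [475, 133339]]·[p, q]ᵀ = [-937, -265855]ᵀ.
Eliminating q: 133339·(row 1) − 475·(row 2) gives 441070·p = 133339·(-937) − 475·(-265855) = 1342482, so p = 671241/220535.
Then q = ((-265855) − 475·(671241/220535))/133339 = -88420/44107.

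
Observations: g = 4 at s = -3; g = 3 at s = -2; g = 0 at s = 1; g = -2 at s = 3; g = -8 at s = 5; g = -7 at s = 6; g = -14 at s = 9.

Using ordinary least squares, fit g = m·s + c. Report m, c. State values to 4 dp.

m = -1.4710, c = 0.5642

Setting ∂/∂m … = 0 gives: 165·m + 19·c = -232;  19·m + 7·c = -24.
(Σs·s = 165, Σs = 19, Σ1 = 7, Σs·g = -232, Σg = -24.)
Eliminating c: 7·(row 1) − 19·(row 2) gives 794·m = 7·(-232) − 19·(-24) = -1168, so m = -584/397.
Then c = ((-24) − 19·(-584/397))/7 = 224/397.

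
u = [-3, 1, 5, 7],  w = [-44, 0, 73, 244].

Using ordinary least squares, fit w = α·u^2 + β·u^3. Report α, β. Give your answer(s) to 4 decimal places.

α = -1.9909, β = 0.9940

Forming XᵀX = [[3108, 19690]; [19690, 134004]] and Xᵀw = [13385, 94005]ᵀ gives XᵀX·[α, β]ᵀ = Xᵀw.
Eliminating β: 134004·(row 1) − 19690·(row 2) gives 28788332·α = 134004·13385 − 19690·94005 = -57314910, so α = -28657455/14394166.
Then β = (94005 − 19690·(-28657455/14394166))/134004 = 14308445/14394166.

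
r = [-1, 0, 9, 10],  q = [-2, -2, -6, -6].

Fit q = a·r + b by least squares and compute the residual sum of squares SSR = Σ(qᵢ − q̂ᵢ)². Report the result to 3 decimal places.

SSR = 0.158

Normal-equation sums: Σr·r = 182, Σr = 18, Σ1 = 4.
And Σr·q = -112, Σq = -16.
XᵀX·[a, b]ᵀ = Xᵀq becomes [[182, 18]; [18, 4]]·[a, b]ᵀ = [-112, -16]ᵀ.
Determinant 182·4 − 18² = 404.
a = ((-112)·4 − 18·(-16))/404 = -40/101; b = (182·(-16) − 18·(-112))/404 = -224/101.
Residuals: -18/101, 22/101, -22/101, 18/101; SSR = 16/101.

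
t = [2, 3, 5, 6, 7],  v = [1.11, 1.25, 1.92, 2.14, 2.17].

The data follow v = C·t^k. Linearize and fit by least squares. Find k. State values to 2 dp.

k = 0.60

With ln vᵢ as the transformed response and ln tᵢ as the regressor:
Σln t = 7.1389, Σ(ln t)² = 11.2747, Σln v = 2.5154, Σln t·ln v = 4.2381.
Equations: 11.2747·k + 7.1389·ln C = 4.2381;  7.1389·k + 5·ln C = 2.5154.
Slope k = (n·Σln t·ln v − Σln t·Σln v)/(n·Σ(ln t)² − (Σln t)²) = (5·4.2381 − 7.1389·2.5154)/5.4099 = 0.59773; ln C = (Σln v − k·Σln t)/n = -0.35035.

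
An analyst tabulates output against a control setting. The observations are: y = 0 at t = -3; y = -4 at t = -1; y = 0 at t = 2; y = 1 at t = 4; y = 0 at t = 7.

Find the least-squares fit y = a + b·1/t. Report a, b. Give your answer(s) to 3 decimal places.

With design matrix A, AᵀA = [[5, -37/84]; [-37/84, 10189/7056]] and Aᵀy = [-3, 17/4]ᵀ.
det = 5·(10189/7056) − (-37/84)² = 6197/882.
a = ((-3)·(10189/7056) − (-37/84)·(17/4))/(6197/882) = -8679/24788; b = (5·(17/4) − (-37/84)·(-3))/(6197/882) = 17577/6197.

a = -0.350, b = 2.836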